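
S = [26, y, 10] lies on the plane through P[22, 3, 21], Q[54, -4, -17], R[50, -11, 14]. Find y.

4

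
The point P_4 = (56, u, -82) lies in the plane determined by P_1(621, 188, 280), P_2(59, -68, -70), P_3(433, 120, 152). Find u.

-53

Coplanarity requires P_1P_2 · (P_1P_3 × P_1P_4) = 0.
P_1P_2 = (-562, -256, -350), P_1P_3 = (-188, -68, -128); the triple product is linear in u with coefficient -6136 and constant term -325208.
Setting it to zero: u = -53.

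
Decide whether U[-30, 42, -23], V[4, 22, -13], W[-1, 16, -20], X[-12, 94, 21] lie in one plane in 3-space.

Yes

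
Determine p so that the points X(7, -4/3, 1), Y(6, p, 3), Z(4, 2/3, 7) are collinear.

Direction XZ = (-3, 2, 6). From the x-coordinate of Y, the parameter along the line is τ = (6 − 7)/(-3) = 1/3.
Then p = (-4/3) + 1/3·(2) = -2/3.

-2/3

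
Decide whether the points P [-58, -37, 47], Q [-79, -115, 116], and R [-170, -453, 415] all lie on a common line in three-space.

Yes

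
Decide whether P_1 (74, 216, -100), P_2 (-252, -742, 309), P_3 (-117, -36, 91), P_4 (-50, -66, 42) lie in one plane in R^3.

A normal to the plane through P_1, P_2, P_3 is n = P_1P_2 × P_1P_3 = (-79910, -15853, -100826).
The plane has equation n·P = 745012. For P_4: n·P_4 = 807106.
807106 ≠ 745012, so P_4 is off the plane.

No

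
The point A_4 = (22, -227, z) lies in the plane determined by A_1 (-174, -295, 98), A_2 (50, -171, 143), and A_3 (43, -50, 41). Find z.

170

The plane through A_1, A_2, A_3 has equation −18093x + 22533y + 27972z = -757797.
Substituting A_4: (27972)z + (-5513037) = -757797, so z = 170.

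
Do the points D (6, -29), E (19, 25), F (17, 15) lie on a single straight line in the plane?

No

DE = (13, 54), DF = (11, 44).
det[DE; DF] = (13)(44) − (54)(11) = -22.
The determinant is nonzero, so they are not collinear.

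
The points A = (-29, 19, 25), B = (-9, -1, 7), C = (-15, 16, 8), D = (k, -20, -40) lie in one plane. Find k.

The points are coplanar iff AB · (AC × AD) = 0.
Expanding, this is linear in k: (286)k + (-9438) = 0.
So k = 33.

33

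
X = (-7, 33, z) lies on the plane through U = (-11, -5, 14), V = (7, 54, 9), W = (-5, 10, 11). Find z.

20

Coplanarity requires UV · (UW × UX) = 0.
UV = (18, 59, -5), UW = (6, 15, -3); the triple product is linear in z with coefficient -84 and constant term 1680.
Setting it to zero: z = 20.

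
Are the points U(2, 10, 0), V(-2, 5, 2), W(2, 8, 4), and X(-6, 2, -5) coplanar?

No

A normal to the plane through U, V, W is n = UV × UW = (-16, 16, 8).
The plane has equation n·P = 128. For X: n·X = 88.
88 ≠ 128, so X is off the plane.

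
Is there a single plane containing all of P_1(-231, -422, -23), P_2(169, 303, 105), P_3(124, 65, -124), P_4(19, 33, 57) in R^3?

A normal to the plane through P_1, P_2, P_3 is n = P_1P_2 × P_1P_3 = (-135561, 85840, -62575).
The plane has equation n·P = -3470664. For P_4: n·P_4 = -3309714.
-3309714 ≠ -3470664, so P_4 is off the plane.

No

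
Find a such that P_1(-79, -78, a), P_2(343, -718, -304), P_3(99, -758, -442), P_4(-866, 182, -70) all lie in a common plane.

50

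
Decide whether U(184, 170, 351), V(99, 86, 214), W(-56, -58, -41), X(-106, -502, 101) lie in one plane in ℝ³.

A normal to the plane through U, V, W is n = UV × UW = (1692, -440, -780).
The plane has equation n·P = -37252. For X: n·X = -37252.
Equal, so X lies in the plane and all four are coplanar.

Yes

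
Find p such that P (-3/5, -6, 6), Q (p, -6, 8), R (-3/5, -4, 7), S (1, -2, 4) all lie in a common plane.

-7/5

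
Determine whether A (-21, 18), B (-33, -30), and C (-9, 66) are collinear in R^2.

AB = (-12, -48), AC = (12, 48).
Twice the signed area of △ABC is (-12)(48) − (-48)(12) = 0.
The triangle is degenerate (zero area), so the points are collinear.

Yes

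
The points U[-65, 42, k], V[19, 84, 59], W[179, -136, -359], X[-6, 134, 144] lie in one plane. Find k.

80

The points are coplanar iff UV · (UW × UX) = 0.
Expanding, this is linear in k: (-2500)k + (200000) = 0.
So k = 80.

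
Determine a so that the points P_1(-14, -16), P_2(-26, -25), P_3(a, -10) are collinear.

Collinearity: (P_3 − P_1) must be parallel to (P_2 − P_1) = (-12, -9).
Cross-multiplying the components: (a − (-14))·(-9) = (6)·(-12).
Solving gives a = -6.

-6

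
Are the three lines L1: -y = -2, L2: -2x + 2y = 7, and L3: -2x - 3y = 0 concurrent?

No

Intersecting L1 and L2: solving the 2×2 system gives (x, y) = (-3/2, 2).
Substitute into L3: (-2)(-3/2) + (-3)(2) = -3.
But L3 requires 0 ≠ -3, so the three lines have no common point.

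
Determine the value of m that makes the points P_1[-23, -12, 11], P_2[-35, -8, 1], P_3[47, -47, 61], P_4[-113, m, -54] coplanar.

32

The points are coplanar iff P_1P_2 · (P_1P_3 × P_1P_4) = 0.
Expanding, this is linear in m: (-100)m + (3200) = 0.
So m = 32.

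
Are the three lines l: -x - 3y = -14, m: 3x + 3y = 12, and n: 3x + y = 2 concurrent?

Intersecting l and m: solving the 2×2 system gives (x, y) = (-1, 5).
Substitute into n: (3)(-1) + (1)(5) = 2.
This equals 2, so (-1, 5) lies on all three lines and they are concurrent.

Yes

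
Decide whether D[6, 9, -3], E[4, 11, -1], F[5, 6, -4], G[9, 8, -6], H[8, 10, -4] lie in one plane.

The plane through D, E, F has normal n = DE × DF = (4, -4, 8) and equation n·P = -36.
Checking the remaining points: n·G = -44, n·H = -40.
Since n·G = -44 ≠ -36, G is off the plane and the points are not all coplanar.

No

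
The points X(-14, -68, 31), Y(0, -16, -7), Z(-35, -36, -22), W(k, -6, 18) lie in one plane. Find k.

The points are coplanar iff XY · (XZ × XW) = 0.
Expanding, this is linear in k: (-1540)k + (53900) = 0.
So k = 35.

35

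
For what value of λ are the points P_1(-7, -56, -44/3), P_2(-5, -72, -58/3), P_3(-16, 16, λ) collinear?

Collinearity requires P_1P_2 × P_1P_3 = 0; each component is linear in λ.
The x-component gives (-16)λ + (304/3) = 0, so λ = 19/3.
The remaining components then also vanish.

19/3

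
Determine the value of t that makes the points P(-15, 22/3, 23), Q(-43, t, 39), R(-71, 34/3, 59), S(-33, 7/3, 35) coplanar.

116/3

Coplanarity ⇔ det[PQ; PR; PS] = 0.
Expanding, this is linear in t: (24)t + (-928) = 0.
So t = 116/3.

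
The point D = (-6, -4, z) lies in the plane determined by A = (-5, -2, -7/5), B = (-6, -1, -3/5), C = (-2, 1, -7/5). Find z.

The plane through A, B, C has equation −(12/5)x + (12/5)y − 6z = 78/5.
Substituting D: (-6)z + (24/5) = 78/5, so z = -9/5.

-9/5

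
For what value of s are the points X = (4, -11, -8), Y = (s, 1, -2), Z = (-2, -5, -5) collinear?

Collinearity requires XY × XZ = 0; each component is linear in s.
The y-component gives (-3)s + (-24) = 0, so s = -8.
The remaining components then also vanish.

-8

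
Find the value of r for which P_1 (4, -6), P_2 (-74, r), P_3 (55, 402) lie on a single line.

-630

The three points are collinear iff det[P_1P_2; P_1P_3] = 0.
This determinant is linear in r: (-51)r + (-32130) = 0, so r = -630.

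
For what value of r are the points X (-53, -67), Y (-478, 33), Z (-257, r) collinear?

-19

Collinearity: (Z − X) must be parallel to (Y − X) = (-425, 100).
Cross-multiplying the components: (r − (-67))·(-425) = (-204)·(100).
Solving gives r = -19.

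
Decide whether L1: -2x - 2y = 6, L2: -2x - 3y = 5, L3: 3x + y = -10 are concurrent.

No

Intersecting L1 and L2: solving the 2×2 system gives (x, y) = (-4, 1).
Substitute into L3: (3)(-4) + (1)(1) = -11.
But L3 requires -10 ≠ -11, so the three lines have no common point.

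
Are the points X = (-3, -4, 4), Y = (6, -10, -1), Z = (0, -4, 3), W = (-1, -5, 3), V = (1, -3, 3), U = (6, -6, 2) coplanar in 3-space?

No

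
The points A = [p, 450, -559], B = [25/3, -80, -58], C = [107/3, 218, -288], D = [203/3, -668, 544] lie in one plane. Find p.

-40/3

Coplanarity ⇔ det[AB; AC; AD] = 0.
Expanding, this is linear in p: (-44156)p + (-1766240/3) = 0.
So p = -40/3.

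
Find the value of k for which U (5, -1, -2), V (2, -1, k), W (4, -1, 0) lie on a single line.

4

Collinearity requires UV × UW = 0; each component is linear in k.
The y-component gives (-1)k + (4) = 0, so k = 4.
The remaining components then also vanish.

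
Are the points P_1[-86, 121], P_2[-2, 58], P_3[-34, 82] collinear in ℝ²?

P_1P_2 = (84, -63), P_1P_3 = (52, -39).
Checking proportionality: P_1P_3 = 13/21·P_1P_2, so the vectors are parallel and the points are collinear.

Yes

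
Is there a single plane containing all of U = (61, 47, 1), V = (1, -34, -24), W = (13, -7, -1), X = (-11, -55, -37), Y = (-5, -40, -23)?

Yes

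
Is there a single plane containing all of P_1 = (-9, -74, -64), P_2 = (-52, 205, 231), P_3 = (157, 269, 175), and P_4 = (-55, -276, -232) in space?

No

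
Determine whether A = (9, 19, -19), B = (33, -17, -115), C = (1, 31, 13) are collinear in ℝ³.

Yes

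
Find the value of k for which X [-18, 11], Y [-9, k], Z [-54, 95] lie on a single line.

The three points are collinear iff det[XY; XZ] = 0.
This determinant is linear in k: (36)k + (360) = 0, so k = -10.

-10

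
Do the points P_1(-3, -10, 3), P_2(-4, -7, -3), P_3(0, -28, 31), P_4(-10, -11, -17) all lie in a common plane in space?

No

With P_1 as base: P_1P_2 = (-1, 3, -6), P_1P_3 = (3, -18, 28), P_1P_4 = (-7, -1, -20).
P_1P_3 × P_1P_4 = (388, -136, -129).
P_1P_2 · (P_1P_3 × P_1P_4) = -22.
Since -22 ≠ 0, the four points are not coplanar.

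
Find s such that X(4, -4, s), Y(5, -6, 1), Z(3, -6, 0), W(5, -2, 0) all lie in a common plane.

0

The points are coplanar iff XY · (XZ × XW) = 0.
Expanding, this is linear in s: (8)s + (0) = 0.
So s = 0.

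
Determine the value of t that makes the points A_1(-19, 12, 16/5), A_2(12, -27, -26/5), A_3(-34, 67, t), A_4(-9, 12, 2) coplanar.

The points are coplanar iff A_1A_2 · (A_1A_3 × A_1A_4) = 0.
Expanding, this is linear in t: (-390)t + (4524) = 0.
So t = 58/5.

58/5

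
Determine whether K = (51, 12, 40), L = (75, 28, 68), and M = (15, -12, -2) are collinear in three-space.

Yes

KL = (24, 16, 28), KM = (-36, -24, -42).
Each component of KM is -3/2 times the corresponding component of KL, so KM = -3/2·KL and the points are collinear.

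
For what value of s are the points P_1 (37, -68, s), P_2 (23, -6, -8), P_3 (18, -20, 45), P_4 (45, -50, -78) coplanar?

Coplanarity ⇔ det[P_1P_2; P_1P_3; P_1P_4] = 0.
Expanding, this is linear in s: (-528)s + (0) = 0.
So s = 0.

0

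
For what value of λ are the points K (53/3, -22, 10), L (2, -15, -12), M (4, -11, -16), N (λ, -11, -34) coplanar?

-19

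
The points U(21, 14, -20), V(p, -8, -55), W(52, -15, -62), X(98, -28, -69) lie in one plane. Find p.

36

The points are coplanar iff UV · (UW × UX) = 0.
Expanding, this is linear in p: (-343)p + (12348) = 0.
So p = 36.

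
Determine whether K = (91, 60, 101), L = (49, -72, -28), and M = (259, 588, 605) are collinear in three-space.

No

KL = (-42, -132, -129), KM = (168, 528, 504).
KL × KM = (1584, -504, 0).
The cross product is nonzero, so the points do not lie on one line.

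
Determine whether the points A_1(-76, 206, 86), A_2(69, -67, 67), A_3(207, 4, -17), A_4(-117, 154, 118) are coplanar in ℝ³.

No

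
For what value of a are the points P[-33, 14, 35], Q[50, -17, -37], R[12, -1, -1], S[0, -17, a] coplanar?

-25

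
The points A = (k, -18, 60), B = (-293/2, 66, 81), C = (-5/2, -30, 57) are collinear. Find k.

Collinearity requires AB × AC = 0; each component is linear in k.
The y-component gives (-24)k + (-492) = 0, so k = -41/2.
The remaining components then also vanish.

-41/2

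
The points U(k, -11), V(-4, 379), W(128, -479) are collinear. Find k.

The three points are collinear iff det[UV; UW] = 0.
This determinant is linear in k: (858)k + (-48048) = 0, so k = 56.

56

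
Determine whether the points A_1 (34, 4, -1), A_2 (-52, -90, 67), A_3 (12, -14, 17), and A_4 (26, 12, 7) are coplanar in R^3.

Yes

A normal to the plane through A_1, A_2, A_3 is n = A_1A_2 × A_1A_3 = (-468, 52, -520).
The plane has equation n·P = -15184. For A_4: n·A_4 = -15184.
Equal, so A_4 lies in the plane and all four are coplanar.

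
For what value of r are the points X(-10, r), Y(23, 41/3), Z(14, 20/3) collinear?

-12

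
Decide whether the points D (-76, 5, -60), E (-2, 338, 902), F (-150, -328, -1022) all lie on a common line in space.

Yes

DE = (74, 333, 962), DF = (-74, -333, -962).
Each component of DF is -1 times the corresponding component of DE, so DF = -1·DE and the points are collinear.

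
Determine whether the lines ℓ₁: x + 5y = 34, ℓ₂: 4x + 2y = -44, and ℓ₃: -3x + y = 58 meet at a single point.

Yes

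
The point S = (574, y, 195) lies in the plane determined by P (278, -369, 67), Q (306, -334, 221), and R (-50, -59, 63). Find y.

The plane through P, Q, R has equation −47880x − 50400y + 20160z = 6637680.
Substituting S: (-50400)y + (-23551920) = 6637680, so y = -599.

-599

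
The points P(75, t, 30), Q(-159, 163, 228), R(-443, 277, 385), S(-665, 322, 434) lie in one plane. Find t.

Coplanarity ⇔ det[PQ; PR; PS] = 0.
Expanding, this is linear in t: (20938)t + (-586264) = 0.
So t = 28.

28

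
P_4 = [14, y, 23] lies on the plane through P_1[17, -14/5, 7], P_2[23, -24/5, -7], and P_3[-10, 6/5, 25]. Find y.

The plane through P_1, P_2, P_3 has equation 20x + 270y − 30z = -626.
Substituting P_4: (270)y + (-410) = -626, so y = -4/5.

-4/5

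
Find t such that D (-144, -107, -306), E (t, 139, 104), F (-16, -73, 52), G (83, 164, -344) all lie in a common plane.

Normal to plane DFG: n = (-98310, 86130, 26970); plane equation n·P = -3312090.
Requiring n·E = -3312090: (-98310)t + (14776950) = -3312090.
So t = 184.

184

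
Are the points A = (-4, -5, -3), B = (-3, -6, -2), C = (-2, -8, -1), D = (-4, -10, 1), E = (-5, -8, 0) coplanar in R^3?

No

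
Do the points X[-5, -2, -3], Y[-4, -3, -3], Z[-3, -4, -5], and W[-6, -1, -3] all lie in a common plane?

A normal to the plane through X, Y, Z is n = XY × XZ = (2, 2, 0).
The plane has equation n·P = -14. For W: n·W = -14.
Equal, so W lies in the plane and all four are coplanar.

Yes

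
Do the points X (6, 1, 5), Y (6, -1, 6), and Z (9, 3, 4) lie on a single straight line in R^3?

XY = (0, -2, 1), XZ = (3, 2, -1).
Comparing components 3 and 1: (1)(3) − (0)(-1) = 3 ≠ 0, so XY and XZ are not parallel and the points are not collinear.

No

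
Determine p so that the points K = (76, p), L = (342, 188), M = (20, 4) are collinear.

36

Collinearity: (K − L) must be parallel to (M − L) = (-322, -184).
Cross-multiplying the components: (p − 188)·(-322) = (-266)·(-184).
Solving gives p = 36.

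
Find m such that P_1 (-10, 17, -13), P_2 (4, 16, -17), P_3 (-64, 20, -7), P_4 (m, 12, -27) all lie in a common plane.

The points are coplanar iff P_1P_2 · (P_1P_3 × P_1P_4) = 0.
Expanding, this is linear in m: (6)m + (-432) = 0.
So m = 72.

72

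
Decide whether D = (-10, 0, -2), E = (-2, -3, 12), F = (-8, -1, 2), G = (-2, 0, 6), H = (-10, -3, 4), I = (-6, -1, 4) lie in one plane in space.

The plane through D, E, F has normal n = DE × DF = (2, -4, -2) and equation n·P = -16.
Checking the remaining points: n·G = -16, n·H = -16, n·I = -16.
All equal -16, so all 6 points lie in one plane.

Yes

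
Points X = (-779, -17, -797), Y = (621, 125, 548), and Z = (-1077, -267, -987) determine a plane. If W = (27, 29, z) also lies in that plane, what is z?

-7

A normal to the plane is n = XY × XZ = (309270, -134810, -307684).
W lies in the plane iff n · XW = 0.
This gives (-307684)z + (-2153788) = 0, so z = -7.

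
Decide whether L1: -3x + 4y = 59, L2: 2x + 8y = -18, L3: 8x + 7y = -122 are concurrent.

The three lines meet at one point iff the augmented coefficient matrix [aᵢ bᵢ cᵢ] has rank < 3, i.e. its determinant vanishes.
Here the determinant is 0.
It vanishes, so the lines are concurrent at (-17, 2).

Yes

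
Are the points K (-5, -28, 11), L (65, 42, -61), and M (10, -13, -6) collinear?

No

KL = (70, 70, -72), KM = (15, 15, -17).
Comparing components 2 and 3: (70)(-17) − (-72)(15) = -110 ≠ 0, so KL and KM are not parallel and the points are not collinear.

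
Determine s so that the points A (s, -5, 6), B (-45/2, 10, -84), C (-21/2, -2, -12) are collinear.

Direction BC = (12, -12, 72). From the y-coordinate of A, the parameter along the line is τ = (-5 − 10)/(-12) = 5/4.
Then s = (-45/2) + 5/4·(12) = -15/2.

-15/2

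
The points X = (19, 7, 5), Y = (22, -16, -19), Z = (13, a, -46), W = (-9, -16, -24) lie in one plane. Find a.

-40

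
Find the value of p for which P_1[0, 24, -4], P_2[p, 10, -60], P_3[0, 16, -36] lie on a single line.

0

Collinearity requires P_1P_2 × P_1P_3 = 0; each component is linear in p.
The y-component gives (32)p + (0) = 0, so p = 0.
The remaining components then also vanish.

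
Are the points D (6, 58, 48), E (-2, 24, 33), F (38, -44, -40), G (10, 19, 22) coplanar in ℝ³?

No

A normal to the plane through D, E, F is n = DE × DF = (1462, -1184, 1904).
The plane has equation n·P = 31492. For G: n·G = 34012.
34012 ≠ 31492, so G is off the plane.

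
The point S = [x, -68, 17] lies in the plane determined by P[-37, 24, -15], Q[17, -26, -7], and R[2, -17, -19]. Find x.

71

The plane through P, Q, R has equation 528x + 528y − 264z = -2904.
Substituting S: (528)x + (-40392) = -2904, so x = 71.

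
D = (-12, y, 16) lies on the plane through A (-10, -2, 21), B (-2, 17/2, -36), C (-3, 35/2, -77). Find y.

-1/2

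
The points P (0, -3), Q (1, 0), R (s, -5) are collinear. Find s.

The three points are collinear iff det[PQ; PR] = 0.
This determinant is linear in s: (-3)s + (-2) = 0, so s = -2/3.

-2/3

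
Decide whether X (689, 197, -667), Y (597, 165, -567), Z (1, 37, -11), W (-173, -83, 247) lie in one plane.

With X as base: XY = (-92, -32, 100), XZ = (-688, -160, 656), XW = (-862, -280, 914).
XZ × XW = (37440, 63360, 54720).
XY · (XZ × XW) = 0.
The scalar triple product vanishes, so the four points are coplanar.

Yes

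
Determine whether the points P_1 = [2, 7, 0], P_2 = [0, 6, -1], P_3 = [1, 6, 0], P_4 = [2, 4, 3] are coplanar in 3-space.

Yes

With P_1 as base: P_1P_2 = (-2, -1, -1), P_1P_3 = (-1, -1, 0), P_1P_4 = (0, -3, 3).
P_1P_3 × P_1P_4 = (-3, 3, 3).
P_1P_2 · (P_1P_3 × P_1P_4) = 0.
The scalar triple product vanishes, so the four points are coplanar.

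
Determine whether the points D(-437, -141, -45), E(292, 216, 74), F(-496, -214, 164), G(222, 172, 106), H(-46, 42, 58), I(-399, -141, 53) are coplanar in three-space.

The plane through D, E, F has normal n = DE × DF = (83300, -159382, -32154) and equation n·P = -12482308.
Checking the remaining points: n·G = -12329428, n·H = -12390776, n·I = -12468000.
Since n·G = -12329428 ≠ -12482308, G is off the plane and the points are not all coplanar.

No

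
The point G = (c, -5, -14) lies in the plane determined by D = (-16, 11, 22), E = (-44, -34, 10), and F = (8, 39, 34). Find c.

-72

A normal to the plane is n = DE × DF = (-204, 48, 296).
G lies in the plane iff n · DG = 0.
This gives (-204)c + (-14688) = 0, so c = -72.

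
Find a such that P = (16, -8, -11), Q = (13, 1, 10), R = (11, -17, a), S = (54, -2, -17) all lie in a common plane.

-28

Coplanarity ⇔ det[PQ; PR; PS] = 0.
Expanding, this is linear in a: (360)a + (10080) = 0.
So a = -28.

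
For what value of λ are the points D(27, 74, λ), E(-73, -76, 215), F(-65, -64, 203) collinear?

65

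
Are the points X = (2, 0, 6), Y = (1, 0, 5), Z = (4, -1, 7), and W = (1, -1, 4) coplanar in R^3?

A normal to the plane through X, Y, Z is n = XY × XZ = (-1, -1, 1).
The plane has equation n·P = 4. For W: n·W = 4.
Equal, so W lies in the plane and all four are coplanar.

Yes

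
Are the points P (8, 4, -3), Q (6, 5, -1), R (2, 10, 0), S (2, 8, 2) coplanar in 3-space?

Yes

A normal to the plane through P, Q, R is n = PQ × PR = (-9, -6, -6).
The plane has equation n·X = -78. For S: n·S = -78.
Equal, so S lies in the plane and all four are coplanar.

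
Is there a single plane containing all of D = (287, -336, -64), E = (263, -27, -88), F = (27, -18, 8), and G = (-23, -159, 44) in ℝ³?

With D as base: DE = (-24, 309, -24), DF = (-260, 318, 72), DG = (-310, 177, 108).
DF × DG = (21600, 5760, 52560).
DE · (DF × DG) = 0.
The scalar triple product vanishes, so the four points are coplanar.

Yes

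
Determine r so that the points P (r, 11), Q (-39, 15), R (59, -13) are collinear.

The three points are collinear iff det[PQ; PR] = 0.
This determinant is linear in r: (28)r + (700) = 0, so r = -25.

-25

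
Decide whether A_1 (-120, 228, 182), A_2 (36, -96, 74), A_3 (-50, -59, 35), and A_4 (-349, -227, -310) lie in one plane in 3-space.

No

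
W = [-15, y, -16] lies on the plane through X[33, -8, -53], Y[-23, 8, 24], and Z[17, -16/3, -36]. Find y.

-16/3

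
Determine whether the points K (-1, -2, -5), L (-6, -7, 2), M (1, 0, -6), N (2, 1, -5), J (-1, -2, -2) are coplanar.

The plane through K, L, M has normal n = KL × KM = (-9, 9, 0) and equation n·P = -9.
Checking the remaining points: n·N = -9, n·J = -9.
All equal -9, so all 5 points lie in one plane.

Yes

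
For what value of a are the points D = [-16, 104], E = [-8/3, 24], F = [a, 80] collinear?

-12

Collinearity: (F − D) must be parallel to (E − D) = (40/3, -80).
Cross-multiplying the components: (a − (-16))·(-80) = (-24)·(40/3).
Solving gives a = -12.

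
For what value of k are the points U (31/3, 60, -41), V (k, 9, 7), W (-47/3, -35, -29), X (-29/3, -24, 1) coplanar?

1/3

Normal to plane UWX: n = (-2982, 852, 284); plane equation n·P = 8662.
Requiring n·V = 8662: (-2982)k + (9656) = 8662.
So k = 1/3.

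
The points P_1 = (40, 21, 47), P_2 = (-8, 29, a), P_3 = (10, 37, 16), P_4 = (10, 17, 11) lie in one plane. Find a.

Coplanarity ⇔ det[P_1P_2; P_1P_3; P_1P_4] = 0.
Expanding, this is linear in a: (600)a + (4200) = 0.
So a = -7.

-7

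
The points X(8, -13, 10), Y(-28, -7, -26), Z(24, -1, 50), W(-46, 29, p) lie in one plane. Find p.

10

Normal to plane XYZ: n = (672, 864, -528); plane equation n·P = -11136.
Requiring n·W = -11136: (-528)p + (-5856) = -11136.
So p = 10.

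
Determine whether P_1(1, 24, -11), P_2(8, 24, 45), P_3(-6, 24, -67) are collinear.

Yes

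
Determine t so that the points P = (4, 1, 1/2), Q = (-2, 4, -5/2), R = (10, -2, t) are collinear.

7/2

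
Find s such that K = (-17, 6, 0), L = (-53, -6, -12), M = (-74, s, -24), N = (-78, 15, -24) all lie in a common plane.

Normal to plane KLN: n = (396, -132, -1056); plane equation n·P = -7524.
Requiring n·M = -7524: (-132)s + (-3960) = -7524.
So s = 27.

27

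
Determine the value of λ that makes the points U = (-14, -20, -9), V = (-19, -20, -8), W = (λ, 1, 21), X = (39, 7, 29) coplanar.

25

The points are coplanar iff UV · (UW × UX) = 0.
Expanding, this is linear in λ: (27)λ + (-675) = 0.
So λ = 25.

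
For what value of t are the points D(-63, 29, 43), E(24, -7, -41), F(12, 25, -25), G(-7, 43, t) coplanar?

The points are coplanar iff DE · (DF × DG) = 0.
Expanding, this is linear in t: (2352)t + (11760) = 0.
So t = -5.

-5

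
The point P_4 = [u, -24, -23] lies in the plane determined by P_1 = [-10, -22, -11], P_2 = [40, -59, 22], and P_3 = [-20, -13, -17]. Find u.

The plane through P_1, P_2, P_3 has equation −75x − 30y + 80z = 530.
Substituting P_4: (-75)u + (-1120) = 530, so u = -22.

-22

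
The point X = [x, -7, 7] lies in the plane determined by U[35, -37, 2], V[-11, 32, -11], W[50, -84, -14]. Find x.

22

Coplanarity requires UV · (UW × UX) = 0.
UV = (-46, 69, -13), UW = (15, -47, -16); the triple product is linear in x with coefficient -1715 and constant term 37730.
Setting it to zero: x = 22.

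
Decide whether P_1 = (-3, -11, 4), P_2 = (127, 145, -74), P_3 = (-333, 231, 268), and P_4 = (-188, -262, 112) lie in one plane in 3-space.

Yes

With P_1 as base: P_1P_2 = (130, 156, -78), P_1P_3 = (-330, 242, 264), P_1P_4 = (-185, -251, 108).
P_1P_3 × P_1P_4 = (92400, -13200, 127600).
P_1P_2 · (P_1P_3 × P_1P_4) = 0.
The scalar triple product vanishes, so the four points are coplanar.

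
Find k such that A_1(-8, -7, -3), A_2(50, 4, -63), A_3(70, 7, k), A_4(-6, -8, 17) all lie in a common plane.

Coplanarity ⇔ det[A_1A_2; A_1A_3; A_1A_4] = 0.
Expanding, this is linear in k: (80)k + (5680) = 0.
So k = -71.

-71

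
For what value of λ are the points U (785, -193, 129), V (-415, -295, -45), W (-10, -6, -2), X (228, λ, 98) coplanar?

-1046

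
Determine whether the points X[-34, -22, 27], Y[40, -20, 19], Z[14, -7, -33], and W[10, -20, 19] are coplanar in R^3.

The four points are coplanar iff the 3×3 determinant with rows XY, XZ, XW is zero.
Rows: (74, 2, -8), (48, 15, -60), (44, 2, -8).
Expanding along the first row: (74)(0) − (2)(2256) + (-8)(-564) = 0.
Zero determinant ⇒ coplanar.

Yes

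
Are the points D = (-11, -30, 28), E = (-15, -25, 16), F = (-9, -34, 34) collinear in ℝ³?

DE = (-4, 5, -12), DF = (2, -4, 6).
DE × DF = (-18, 0, 6).
The cross product is nonzero, so the points do not lie on one line.

No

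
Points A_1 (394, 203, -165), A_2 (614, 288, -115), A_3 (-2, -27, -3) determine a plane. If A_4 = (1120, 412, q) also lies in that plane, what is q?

234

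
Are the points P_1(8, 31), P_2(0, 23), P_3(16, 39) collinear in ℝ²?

Yes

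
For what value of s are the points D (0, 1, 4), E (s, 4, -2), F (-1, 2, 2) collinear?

Direction DF = (-1, 1, -2). From the y-coordinate of E, the parameter along the line is τ = (4 − 1)/1 = 3.
Then s = 0 + 3·(-1) = -3.

-3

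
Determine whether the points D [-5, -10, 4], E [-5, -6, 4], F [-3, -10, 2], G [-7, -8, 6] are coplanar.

With D as base: DE = (0, 4, 0), DF = (2, 0, -2), DG = (-2, 2, 2).
DF × DG = (4, 0, 4).
DE · (DF × DG) = 0.
The scalar triple product vanishes, so the four points are coplanar.

Yes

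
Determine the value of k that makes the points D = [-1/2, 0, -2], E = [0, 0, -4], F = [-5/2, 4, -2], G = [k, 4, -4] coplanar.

The points are coplanar iff DE · (DF × DG) = 0.
Expanding, this is linear in k: (8)k + (16) = 0.
So k = -2.

-2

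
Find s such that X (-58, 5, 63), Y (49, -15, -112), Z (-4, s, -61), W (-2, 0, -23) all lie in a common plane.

Coplanarity ⇔ det[XY; XZ; XW] = 0.
Expanding, this is linear in s: (598)s + (23920) = 0.
So s = -40.

-40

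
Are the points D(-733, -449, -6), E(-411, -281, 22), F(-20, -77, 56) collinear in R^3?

DE = (322, 168, 28), DF = (713, 372, 62).
DE × DF = (0, 0, 0).
The cross product vanishes, so the three points are collinear.

Yes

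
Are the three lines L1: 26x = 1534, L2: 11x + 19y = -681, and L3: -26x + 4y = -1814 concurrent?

Yes

Intersecting L1 and L2: solving the 2×2 system gives (x, y) = (59, -70).
Substitute into L3: (-26)(59) + (4)(-70) = -1814.
This equals -1814, so (59, -70) lies on all three lines and they are concurrent.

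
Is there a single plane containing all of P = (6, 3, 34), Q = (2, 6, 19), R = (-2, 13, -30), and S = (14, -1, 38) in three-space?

No

The four points are coplanar iff the 3×3 determinant with rows PQ, PR, PS is zero.
Rows: (-4, 3, -15), (-8, 10, -64), (8, -4, 4).
Expanding along the first row: (-4)(-216) − (3)(480) + (-15)(-48) = 144.
Nonzero ⇒ not coplanar.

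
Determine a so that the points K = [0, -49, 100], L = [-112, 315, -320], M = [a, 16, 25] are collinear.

Collinearity requires KL × KM = 0; each component is linear in a.
The y-component gives (-420)a + (-8400) = 0, so a = -20.
The remaining components then also vanish.

-20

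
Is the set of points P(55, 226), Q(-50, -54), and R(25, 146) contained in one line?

Yes

PQ = (-105, -280), PR = (-30, -80).
Twice the signed area of △PQR is (-105)(-80) − (-280)(-30) = 0.
The triangle is degenerate (zero area), so the points are collinear.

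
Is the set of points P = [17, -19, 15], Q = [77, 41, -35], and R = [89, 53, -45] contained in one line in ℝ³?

Yes

PQ = (60, 60, -50), PR = (72, 72, -60).
Each component of PR is 6/5 times the corresponding component of PQ, so PR = 6/5·PQ and the points are collinear.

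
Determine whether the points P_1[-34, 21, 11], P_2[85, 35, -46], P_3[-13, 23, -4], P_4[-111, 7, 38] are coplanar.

The four points are coplanar iff the 3×3 determinant with rows P_1P_2, P_1P_3, P_1P_4 is zero.
Rows: (119, 14, -57), (21, 2, -15), (-77, -14, 27).
Expanding along the first row: (119)(-156) − (14)(-588) + (-57)(-140) = -2352.
Nonzero ⇒ not coplanar.

No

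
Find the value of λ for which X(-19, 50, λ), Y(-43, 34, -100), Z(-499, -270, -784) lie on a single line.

Collinearity requires XY × XZ = 0; each component is linear in λ.
The x-component gives (-304)λ + (-19456) = 0, so λ = -64.
The remaining components then also vanish.

-64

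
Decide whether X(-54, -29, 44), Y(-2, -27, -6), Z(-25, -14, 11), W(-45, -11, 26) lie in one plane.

No

The four points are coplanar iff the 3×3 determinant with rows XY, XZ, XW is zero.
Rows: (52, 2, -50), (29, 15, -33), (9, 18, -18).
Expanding along the first row: (52)(324) − (2)(-225) + (-50)(387) = -2052.
Nonzero ⇒ not coplanar.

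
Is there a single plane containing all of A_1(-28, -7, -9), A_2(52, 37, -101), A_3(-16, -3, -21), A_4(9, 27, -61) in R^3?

Yes

With A_1 as base: A_1A_2 = (80, 44, -92), A_1A_3 = (12, 4, -12), A_1A_4 = (37, 34, -52).
A_1A_3 × A_1A_4 = (200, 180, 260).
A_1A_2 · (A_1A_3 × A_1A_4) = 0.
The scalar triple product vanishes, so the four points are coplanar.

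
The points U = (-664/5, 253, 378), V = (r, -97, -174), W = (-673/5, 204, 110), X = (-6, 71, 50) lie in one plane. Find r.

634/5

Normal to plane UWX: n = (-32704, -172864/5, 32704/5); plane equation n·P = -9657024/5.
Requiring n·V = -9657024/5: (-32704)r + (11077312/5) = -9657024/5.
So r = 634/5.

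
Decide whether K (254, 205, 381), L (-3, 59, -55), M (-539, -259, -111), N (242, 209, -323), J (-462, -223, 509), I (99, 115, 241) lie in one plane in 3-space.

The plane through K, L, M has normal n = KL × KM = (-130472, 219304, 3470) and equation n·P = 13139502.
Checking the remaining points: n·N = 13139502, n·J = 13139502, n·I = 13139502.
All equal 13139502, so all 6 points lie in one plane.

Yes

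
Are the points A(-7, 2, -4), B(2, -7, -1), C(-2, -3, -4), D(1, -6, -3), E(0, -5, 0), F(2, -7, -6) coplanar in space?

Yes

The plane through A, B, C has normal n = AB × AC = (15, 15, 0) and equation n·P = -75.
Checking the remaining points: n·D = -75, n·E = -75, n·F = -75.
All equal -75, so all 6 points lie in one plane.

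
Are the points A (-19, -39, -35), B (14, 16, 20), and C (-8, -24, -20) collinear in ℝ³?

AB = (33, 55, 55), AC = (11, 15, 15).
AB × AC = (0, 110, -110).
The cross product is nonzero, so the points do not lie on one line.

No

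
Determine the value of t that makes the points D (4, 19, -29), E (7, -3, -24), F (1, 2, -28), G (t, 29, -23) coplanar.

18

Coplanarity ⇔ det[DE; DF; DG] = 0.
Expanding, this is linear in t: (63)t + (-1134) = 0.
So t = 18.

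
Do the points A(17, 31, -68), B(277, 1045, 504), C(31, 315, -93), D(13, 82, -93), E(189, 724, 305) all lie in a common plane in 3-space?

The plane through A, B, C has normal n = AB × AC = (-187798, 14508, 59644) and equation n·P = -6798610.
Checking the remaining points: n·D = -6798610, n·E = -6798610.
All equal -6798610, so all 5 points lie in one plane.

Yes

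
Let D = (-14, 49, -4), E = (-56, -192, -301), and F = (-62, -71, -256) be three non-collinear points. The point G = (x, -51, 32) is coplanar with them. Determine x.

10

Coplanarity requires DE · (DF × DG) = 0.
DE = (-42, -241, -297), DF = (-48, -120, -252); the triple product is linear in x with coefficient 25092 and constant term -250920.
Setting it to zero: x = 10.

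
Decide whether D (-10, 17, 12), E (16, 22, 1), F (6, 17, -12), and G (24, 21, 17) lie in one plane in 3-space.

A normal to the plane through D, E, F is n = DE × DF = (-120, 448, -80).
The plane has equation n·P = 7856. For G: n·G = 5168.
5168 ≠ 7856, so G is off the plane.

No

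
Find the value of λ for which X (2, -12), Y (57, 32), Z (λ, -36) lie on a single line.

The three points are collinear iff det[XY; XZ] = 0.
This determinant is linear in λ: (-44)λ + (-1232) = 0, so λ = -28.

-28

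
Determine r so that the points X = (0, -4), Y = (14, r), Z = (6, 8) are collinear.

24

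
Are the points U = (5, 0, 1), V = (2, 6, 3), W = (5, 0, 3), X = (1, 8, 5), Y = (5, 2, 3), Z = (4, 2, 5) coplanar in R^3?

No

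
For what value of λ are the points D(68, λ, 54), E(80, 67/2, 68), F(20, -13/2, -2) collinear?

51/2

Direction EF = (-60, -40, -70). From the x-coordinate of D, the parameter along the line is τ = (68 − 80)/(-60) = 1/5.
Then λ = 67/2 + 1/5·(-40) = 51/2.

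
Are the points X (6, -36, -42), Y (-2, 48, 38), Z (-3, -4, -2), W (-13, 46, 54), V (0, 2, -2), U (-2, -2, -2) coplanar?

The plane through X, Y, Z has normal n = XY × XZ = (800, -400, 500) and equation n·P = -1800.
Checking the remaining points: n·W = -1800, n·V = -1800, n·U = -1800.
All equal -1800, so all 6 points lie in one plane.

Yes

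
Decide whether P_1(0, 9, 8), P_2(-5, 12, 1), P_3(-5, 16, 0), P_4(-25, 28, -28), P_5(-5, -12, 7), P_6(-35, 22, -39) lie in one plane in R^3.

Yes

The plane through P_1, P_2, P_3 has normal n = P_1P_2 × P_1P_3 = (25, -5, -20) and equation n·P = -205.
Checking the remaining points: n·P_4 = -205, n·P_5 = -205, n·P_6 = -205.
All equal -205, so all 6 points lie in one plane.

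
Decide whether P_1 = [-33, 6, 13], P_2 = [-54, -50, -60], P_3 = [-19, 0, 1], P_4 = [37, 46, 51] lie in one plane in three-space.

Yes

With P_1 as base: P_1P_2 = (-21, -56, -73), P_1P_3 = (14, -6, -12), P_1P_4 = (70, 40, 38).
P_1P_3 × P_1P_4 = (252, -1372, 980).
P_1P_2 · (P_1P_3 × P_1P_4) = 0.
The scalar triple product vanishes, so the four points are coplanar.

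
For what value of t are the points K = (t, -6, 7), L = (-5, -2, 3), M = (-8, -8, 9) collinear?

-7

Direction LM = (-3, -6, 6). From the y-coordinate of K, the parameter along the line is τ = (-6 − (-2))/(-6) = 2/3.
Then t = (-5) + 2/3·(-3) = -7.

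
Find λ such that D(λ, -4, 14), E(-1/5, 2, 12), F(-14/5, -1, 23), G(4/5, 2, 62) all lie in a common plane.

-29/5

The points are coplanar iff DE · (DF × DG) = 0.
Expanding, this is linear in λ: (150)λ + (870) = 0.
So λ = -29/5.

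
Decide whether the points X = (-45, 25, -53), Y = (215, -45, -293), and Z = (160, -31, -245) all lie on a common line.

No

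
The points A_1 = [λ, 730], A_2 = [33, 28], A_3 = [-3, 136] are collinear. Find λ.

The three points are collinear iff det[A_1A_2; A_1A_3] = 0.
This determinant is linear in λ: (-108)λ + (-21708) = 0, so λ = -201.

-201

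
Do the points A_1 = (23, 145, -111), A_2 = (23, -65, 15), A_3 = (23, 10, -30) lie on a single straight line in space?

A_1A_2 = (0, -210, 126), A_1A_3 = (0, -135, 81).
A_1A_2 × A_1A_3 = (0, 0, 0).
The cross product vanishes, so the three points are collinear.

Yes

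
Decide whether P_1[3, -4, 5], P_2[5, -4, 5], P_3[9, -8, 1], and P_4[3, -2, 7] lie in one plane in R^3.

With P_1 as base: P_1P_2 = (2, 0, 0), P_1P_3 = (6, -4, -4), P_1P_4 = (0, 2, 2).
P_1P_3 × P_1P_4 = (0, -12, 12).
P_1P_2 · (P_1P_3 × P_1P_4) = 0.
The scalar triple product vanishes, so the four points are coplanar.

Yes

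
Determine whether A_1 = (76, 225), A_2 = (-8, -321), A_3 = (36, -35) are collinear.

Yes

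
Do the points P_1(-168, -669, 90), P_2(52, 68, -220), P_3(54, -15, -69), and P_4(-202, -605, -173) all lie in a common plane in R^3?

The four points are coplanar iff the 3×3 determinant with rows P_1P_2, P_1P_3, P_1P_4 is zero.
Rows: (220, 737, -310), (222, 654, -159), (-34, 64, -263).
Expanding along the first row: (220)(-161826) − (737)(-63792) + (-310)(36444) = 115344.
Nonzero ⇒ not coplanar.

No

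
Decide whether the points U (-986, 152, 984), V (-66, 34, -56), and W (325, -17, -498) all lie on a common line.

No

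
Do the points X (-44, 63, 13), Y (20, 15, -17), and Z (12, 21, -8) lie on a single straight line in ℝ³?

No

XY = (64, -48, -30), XZ = (56, -42, -21).
Comparing components 2 and 3: (-48)(-21) − (-30)(-42) = -252 ≠ 0, so XY and XZ are not parallel and the points are not collinear.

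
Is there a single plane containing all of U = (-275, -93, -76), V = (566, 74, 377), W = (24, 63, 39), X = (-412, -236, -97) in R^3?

With U as base: UV = (841, 167, 453), UW = (299, 156, 115), UX = (-137, -143, -21).
UW × UX = (13169, -9476, -21385).
UV · (UW × UX) = -194768.
Since -194768 ≠ 0, the four points are not coplanar.

No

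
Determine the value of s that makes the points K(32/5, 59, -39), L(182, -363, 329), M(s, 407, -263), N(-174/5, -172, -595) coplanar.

Normal to plane KLN: n = (319640, 82472, -57950); plane equation n·P = 9171594.
Requiring n·M = 9171594: (319640)s + (48806954) = 9171594.
So s = -124.

-124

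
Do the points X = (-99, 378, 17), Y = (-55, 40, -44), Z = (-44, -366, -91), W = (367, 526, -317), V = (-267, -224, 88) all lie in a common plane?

The plane through X, Y, Z has normal n = XY × XZ = (-8880, 1397, -14146) and equation n·P = 1166704.
Checking the remaining points: n·W = 1960144, n·V = 813184.
Since n·W = 1960144 ≠ 1166704, W is off the plane and the points are not all coplanar.

No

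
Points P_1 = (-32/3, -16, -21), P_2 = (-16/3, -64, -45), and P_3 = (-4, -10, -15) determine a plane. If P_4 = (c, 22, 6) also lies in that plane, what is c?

14/3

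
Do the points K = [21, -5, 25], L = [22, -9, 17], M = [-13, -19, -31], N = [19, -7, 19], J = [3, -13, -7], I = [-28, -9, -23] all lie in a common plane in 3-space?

The plane through K, L, M has normal n = KL × KM = (112, 328, -150) and equation n·P = -3038.
Checking the remaining points: n·N = -3018, n·J = -2878, n·I = -2638.
Since n·N = -3018 ≠ -3038, N is off the plane and the points are not all coplanar.

No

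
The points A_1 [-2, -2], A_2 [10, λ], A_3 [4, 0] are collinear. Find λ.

2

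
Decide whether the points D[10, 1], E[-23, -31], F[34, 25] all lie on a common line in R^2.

DE = (-33, -32), DF = (24, 24).
If collinear, DF would be a scalar multiple of DE. But (-33)·(24) ≠ (-32)·(24) (difference -24), so they are not parallel; the points are not collinear.

No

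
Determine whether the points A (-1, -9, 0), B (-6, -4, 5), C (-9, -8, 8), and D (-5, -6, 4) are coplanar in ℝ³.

Yes

The four points are coplanar iff the 3×3 determinant with rows AB, AC, AD is zero.
Rows: (-5, 5, 5), (-8, 1, 8), (-4, 3, 4).
Expanding along the first row: (-5)(-20) − (5)(0) + (5)(-20) = 0.
Zero determinant ⇒ coplanar.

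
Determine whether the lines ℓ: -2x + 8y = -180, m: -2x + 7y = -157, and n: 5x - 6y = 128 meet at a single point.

The three lines meet at one point iff the augmented coefficient matrix [aᵢ bᵢ cᵢ] has rank < 3, i.e. its determinant vanishes.
Here the determinant is 0.
It vanishes, so the lines are concurrent at (-2, -23).

Yes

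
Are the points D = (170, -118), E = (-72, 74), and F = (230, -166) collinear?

DE = (-242, 192), DF = (60, -48).
If collinear, DF would be a scalar multiple of DE. But (-242)·(-48) ≠ (192)·(60) (difference 96), so they are not parallel; the points are not collinear.

No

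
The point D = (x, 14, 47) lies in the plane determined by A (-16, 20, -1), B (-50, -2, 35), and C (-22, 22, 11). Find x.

-48

A normal to the plane is n = AB × AC = (-336, 192, -200).
D lies in the plane iff n · AD = 0.
This gives (-336)x + (-16128) = 0, so x = -48.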